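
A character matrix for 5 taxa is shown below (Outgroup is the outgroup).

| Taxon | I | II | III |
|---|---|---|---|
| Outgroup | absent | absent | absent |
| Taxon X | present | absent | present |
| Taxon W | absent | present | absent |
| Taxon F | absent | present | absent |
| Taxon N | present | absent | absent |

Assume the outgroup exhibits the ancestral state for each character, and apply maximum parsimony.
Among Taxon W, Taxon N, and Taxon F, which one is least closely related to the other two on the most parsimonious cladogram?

The outgroup has state 'absent' for every character, so 'present' is the derived state throughout.
I (derived state 'present') is shared by Taxon N and Taxon X — a synapomorphy uniting that clade.
II: derived state 'present' in Taxon F and Taxon W only — synapomorphy for {Taxon F, Taxon W}.
III: derived state 'present' in Taxon X only — an autapomorphy, so it tells us nothing about relationships among taxa.
Most parsimonious ingroup topology: ((Taxon X,Taxon N),(Taxon W,Taxon F)).
Taxon F and Taxon W share a more recent common ancestor with each other than either does with Taxon N, so Taxon N is the least closely related of the three.

Taxon N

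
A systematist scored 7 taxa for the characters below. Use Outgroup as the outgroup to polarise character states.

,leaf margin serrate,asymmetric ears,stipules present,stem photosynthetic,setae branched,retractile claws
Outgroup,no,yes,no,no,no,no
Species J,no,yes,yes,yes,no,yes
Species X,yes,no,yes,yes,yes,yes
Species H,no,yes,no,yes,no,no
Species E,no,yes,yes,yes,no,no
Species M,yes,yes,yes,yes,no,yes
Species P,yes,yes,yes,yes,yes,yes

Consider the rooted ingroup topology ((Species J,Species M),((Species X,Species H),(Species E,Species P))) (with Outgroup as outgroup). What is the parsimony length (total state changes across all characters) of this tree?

12

Map each character onto ((Species J,Species M),((Species X,Species H),(Species E,Species P))) (rooted by Outgroup) and count the minimum state changes it requires (Fitch parsimony):
leaf margin serrate: 3; asymmetric ears: 1; stipules present: 2; stem photosynthetic: 1; setae branched: 2; retractile claws: 3.
Total tree length = 12.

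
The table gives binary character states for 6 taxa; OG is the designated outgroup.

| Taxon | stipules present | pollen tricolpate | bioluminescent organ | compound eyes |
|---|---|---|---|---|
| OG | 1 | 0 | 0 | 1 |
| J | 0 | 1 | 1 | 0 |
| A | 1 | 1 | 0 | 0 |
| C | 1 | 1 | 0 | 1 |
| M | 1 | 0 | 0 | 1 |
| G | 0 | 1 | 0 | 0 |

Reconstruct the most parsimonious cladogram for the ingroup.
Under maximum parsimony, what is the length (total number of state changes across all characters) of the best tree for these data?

Character polarity is set by the outgroup: the derived state is whichever differs from the outgroup's state, so for stipules present, compound eyes the derived state is '0', and for the remaining characters it is '1'.
stipules present (derived state '0') is shared by G and J — a synapomorphy uniting that clade.
pollen tricolpate: derived state '1' in A, C, G, and J only — synapomorphy for {A, C, G, J}.
bioluminescent organ (derived state '1') is unique to J (autapomorphy; uninformative for grouping).
Only A, G, and J show the derived state '0' for compound eyes, supporting them as a clade.
Most parsimonious ingroup topology: ((((J,G),A),C),M).
Changes per character on this tree: stipules present: 1; pollen tricolpate: 1; bioluminescent organ: 1; compound eyes: 1.
Total = 4.

4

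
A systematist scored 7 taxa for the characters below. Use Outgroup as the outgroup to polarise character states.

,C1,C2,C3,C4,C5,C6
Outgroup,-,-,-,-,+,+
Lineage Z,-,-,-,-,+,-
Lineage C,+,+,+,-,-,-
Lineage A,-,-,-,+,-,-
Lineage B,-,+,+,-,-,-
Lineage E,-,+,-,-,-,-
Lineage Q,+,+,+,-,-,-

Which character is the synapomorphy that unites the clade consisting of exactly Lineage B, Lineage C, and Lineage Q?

Character polarity is set by the outgroup: the derived state is whichever differs from the outgroup's state, so for C5, C6 the derived state is '-', and for the remaining characters it is '+'.
Only Lineage C and Lineage Q show the derived state '+' for C1, supporting them as a clade.
Only Lineage B, Lineage C, Lineage E, and Lineage Q show the derived state '+' for C2, supporting them as a clade.
C3 (derived state '+') is shared by Lineage B, Lineage C, and Lineage Q — a synapomorphy uniting that clade.
C4: derived state '+' in Lineage A only — an autapomorphy, so it tells us nothing about relationships among taxa.
C5 (derived state '-') is shared by Lineage A, Lineage B, Lineage C, Lineage E, and Lineage Q — a synapomorphy uniting that clade.
C6 (derived state '-') is shared by all ingroup taxa — unites the whole ingroup.
Most parsimonious ingroup topology: (Lineage Z,((((Lineage C,Lineage Q),Lineage B),Lineage E),Lineage A)).
The clade {Lineage B, Lineage C, Lineage Q} is supported by C3: its derived state '+' occurs in exactly those taxa and in no other taxon (including the outgroup).

C3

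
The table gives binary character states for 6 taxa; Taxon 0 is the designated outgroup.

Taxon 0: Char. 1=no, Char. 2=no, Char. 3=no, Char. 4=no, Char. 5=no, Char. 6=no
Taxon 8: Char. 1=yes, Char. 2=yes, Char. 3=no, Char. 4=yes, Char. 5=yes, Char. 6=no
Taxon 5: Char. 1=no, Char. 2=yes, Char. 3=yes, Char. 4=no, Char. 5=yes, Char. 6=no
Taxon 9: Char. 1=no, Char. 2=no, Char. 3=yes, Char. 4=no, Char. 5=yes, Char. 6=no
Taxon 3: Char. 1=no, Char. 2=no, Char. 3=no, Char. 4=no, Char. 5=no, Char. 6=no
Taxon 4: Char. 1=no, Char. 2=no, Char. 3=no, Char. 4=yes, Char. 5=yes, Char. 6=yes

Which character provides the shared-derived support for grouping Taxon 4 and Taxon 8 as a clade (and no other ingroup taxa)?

Char. 4

The outgroup has state 'no' for every character, so 'yes' is the derived state throughout.
Char. 1 (derived state 'yes') is unique to Taxon 8 (autapomorphy; uninformative for grouping).
Char. 2 (state 'yes') occurs in Taxon 5 and Taxon 8 but conflicts with the nesting implied by the other characters — most parsimoniously interpreted as homoplasy.
Char. 3: derived state 'yes' in Taxon 5 and Taxon 9 only — synapomorphy for {Taxon 5, Taxon 9}.
Char. 4 (derived state 'yes') is shared by Taxon 4 and Taxon 8 — a synapomorphy uniting that clade.
Char. 5 (derived state 'yes') is shared by Taxon 4, Taxon 5, Taxon 8, and Taxon 9 — a synapomorphy uniting that clade.
Char. 6: derived state 'yes' in Taxon 4 only — an autapomorphy, so it tells us nothing about relationships among taxa.
Most parsimonious ingroup topology: (((Taxon 4,Taxon 8),(Taxon 5,Taxon 9)),Taxon 3).
The clade {Taxon 4, Taxon 8} is supported by Char. 4: its derived state 'yes' occurs in exactly those taxa and in no other taxon (including the outgroup).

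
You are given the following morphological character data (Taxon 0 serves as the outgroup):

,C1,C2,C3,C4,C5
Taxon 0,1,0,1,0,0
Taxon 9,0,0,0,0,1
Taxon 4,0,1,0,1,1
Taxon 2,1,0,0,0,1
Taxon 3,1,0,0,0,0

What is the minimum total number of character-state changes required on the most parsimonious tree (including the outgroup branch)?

Character polarity is set by the outgroup: the derived state is whichever differs from the outgroup's state, so for C1, C3 the derived state is '0', and for the remaining characters it is '1'.
C1 (derived state '0') is shared by Taxon 4 and Taxon 9 — a synapomorphy uniting that clade.
C2: derived state '1' in Taxon 4 only — an autapomorphy, so it tells us nothing about relationships among taxa.
C3 (derived state '0') is shared by all ingroup taxa — unites the whole ingroup.
C4: derived state '1' in Taxon 4 only — an autapomorphy, so it tells us nothing about relationships among taxa.
C5: derived state '1' in Taxon 2, Taxon 4, and Taxon 9 only — synapomorphy for {Taxon 2, Taxon 4, Taxon 9}.
Most parsimonious ingroup topology: (((Taxon 9,Taxon 4),Taxon 2),Taxon 3).
Changes per character on this tree: C1: 1; C2: 1; C3: 1; C4: 1; C5: 1.
Total = 5.

5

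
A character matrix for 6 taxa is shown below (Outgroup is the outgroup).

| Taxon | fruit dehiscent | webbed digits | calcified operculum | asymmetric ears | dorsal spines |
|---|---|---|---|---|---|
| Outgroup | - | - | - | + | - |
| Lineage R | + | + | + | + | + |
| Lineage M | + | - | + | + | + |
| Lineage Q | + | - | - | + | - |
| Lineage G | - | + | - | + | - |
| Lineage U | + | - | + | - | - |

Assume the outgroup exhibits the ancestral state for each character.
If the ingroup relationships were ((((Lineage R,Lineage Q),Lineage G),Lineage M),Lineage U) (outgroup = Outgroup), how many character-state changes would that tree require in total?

10

Map each character onto ((((Lineage R,Lineage Q),Lineage G),Lineage M),Lineage U) (rooted by Outgroup) and count the minimum state changes it requires (Fitch parsimony):
fruit dehiscent: 2; webbed digits: 2; calcified operculum: 3; asymmetric ears: 1; dorsal spines: 2.
Total tree length = 10.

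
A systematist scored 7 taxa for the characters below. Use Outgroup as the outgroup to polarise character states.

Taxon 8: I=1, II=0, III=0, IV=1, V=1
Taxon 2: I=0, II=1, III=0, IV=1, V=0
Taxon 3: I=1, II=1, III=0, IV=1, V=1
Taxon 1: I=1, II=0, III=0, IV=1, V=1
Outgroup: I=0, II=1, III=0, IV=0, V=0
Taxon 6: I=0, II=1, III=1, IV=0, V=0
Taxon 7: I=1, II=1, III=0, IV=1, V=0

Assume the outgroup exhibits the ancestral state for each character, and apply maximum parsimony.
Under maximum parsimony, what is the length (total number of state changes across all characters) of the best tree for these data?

5

Character polarity is set by the outgroup: the derived state is whichever differs from the outgroup's state, so for II the derived state is '0', and for the remaining characters it is '1'.
Only Taxon 1, Taxon 3, Taxon 7, and Taxon 8 show the derived state '1' for I, supporting them as a clade.
Only Taxon 1 and Taxon 8 show the derived state '0' for II, supporting them as a clade.
III: derived state '1' in Taxon 6 only — an autapomorphy, so it tells us nothing about relationships among taxa.
IV (derived state '1') is shared by Taxon 1, Taxon 2, Taxon 3, Taxon 7, and Taxon 8 — a synapomorphy uniting that clade.
V: derived state '1' in Taxon 1, Taxon 3, and Taxon 8 only — synapomorphy for {Taxon 1, Taxon 3, Taxon 8}.
Most parsimonious ingroup topology: (((Taxon 7,((Taxon 8,Taxon 1),Taxon 3)),Taxon 2),Taxon 6).
Changes per character on this tree: I: 1; II: 1; III: 1; IV: 1; V: 1.
Total = 5.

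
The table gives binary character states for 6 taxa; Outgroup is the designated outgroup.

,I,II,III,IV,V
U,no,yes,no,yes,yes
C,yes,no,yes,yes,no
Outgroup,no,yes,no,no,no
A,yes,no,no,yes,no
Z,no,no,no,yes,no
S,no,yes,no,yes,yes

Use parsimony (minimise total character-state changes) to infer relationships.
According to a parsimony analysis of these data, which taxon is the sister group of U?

Character polarity is set by the outgroup: the derived state is whichever differs from the outgroup's state, so for II the derived state is 'no', and for the remaining characters it is 'yes'.
I: derived state 'yes' in A and C only — synapomorphy for {A, C}.
Only A, C, and Z show the derived state 'no' for II, supporting them as a clade.
III: derived state 'yes' in C only — an autapomorphy, so it tells us nothing about relationships among taxa.
IV (derived state 'yes') is shared by all ingroup taxa — unites the whole ingroup.
V (derived state 'yes') is shared by S and U — a synapomorphy uniting that clade.
Most parsimonious ingroup topology: ((S,U),((A,C),Z)).
U and S form a cherry on this tree, so they are sister taxa.

S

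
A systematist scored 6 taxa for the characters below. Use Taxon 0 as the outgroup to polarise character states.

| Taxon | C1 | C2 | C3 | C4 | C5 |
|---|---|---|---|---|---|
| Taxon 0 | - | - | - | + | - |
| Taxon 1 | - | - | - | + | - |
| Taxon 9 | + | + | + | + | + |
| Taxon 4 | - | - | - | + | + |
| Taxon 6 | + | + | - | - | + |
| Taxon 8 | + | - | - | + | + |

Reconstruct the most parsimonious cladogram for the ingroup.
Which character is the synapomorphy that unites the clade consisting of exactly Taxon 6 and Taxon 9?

C2

Character polarity is set by the outgroup: the derived state is whichever differs from the outgroup's state, so for C4 the derived state is '-', and for the remaining characters it is '+'.
C1 (derived state '+') is shared by Taxon 6, Taxon 8, and Taxon 9 — a synapomorphy uniting that clade.
C2 (derived state '+') is shared by Taxon 6 and Taxon 9 — a synapomorphy uniting that clade.
C3 (derived state '+') is unique to Taxon 9 (autapomorphy; uninformative for grouping).
C4: derived state '-' in Taxon 6 only — an autapomorphy, so it tells us nothing about relationships among taxa.
Only Taxon 4, Taxon 6, Taxon 8, and Taxon 9 show the derived state '+' for C5, supporting them as a clade.
Most parsimonious ingroup topology: (Taxon 1,(((Taxon 9,Taxon 6),Taxon 8),Taxon 4)).
The clade {Taxon 6, Taxon 9} is supported by C2: its derived state '+' occurs in exactly those taxa and in no other taxon (including the outgroup).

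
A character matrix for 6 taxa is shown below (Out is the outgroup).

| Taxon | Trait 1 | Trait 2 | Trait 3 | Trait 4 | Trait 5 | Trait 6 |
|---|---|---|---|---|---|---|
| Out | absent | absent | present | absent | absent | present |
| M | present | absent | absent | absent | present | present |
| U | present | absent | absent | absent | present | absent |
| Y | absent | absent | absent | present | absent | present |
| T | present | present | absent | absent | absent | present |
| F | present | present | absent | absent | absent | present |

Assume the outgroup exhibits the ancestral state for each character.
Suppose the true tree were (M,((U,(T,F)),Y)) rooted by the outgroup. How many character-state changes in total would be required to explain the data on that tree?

Map each character onto (M,((U,(T,F)),Y)) (rooted by Out) and count the minimum state changes it requires (Fitch parsimony):
Trait 1: 2; Trait 2: 1; Trait 3: 1; Trait 4: 1; Trait 5: 2; Trait 6: 1.
Total tree length = 8.

8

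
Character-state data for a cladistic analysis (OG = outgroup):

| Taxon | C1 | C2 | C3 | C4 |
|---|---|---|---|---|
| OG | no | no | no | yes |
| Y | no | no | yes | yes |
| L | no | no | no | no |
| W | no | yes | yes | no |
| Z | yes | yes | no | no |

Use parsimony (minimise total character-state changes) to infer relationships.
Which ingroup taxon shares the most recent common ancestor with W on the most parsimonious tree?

Z

Character polarity is set by the outgroup: the derived state is whichever differs from the outgroup's state, so for C4 the derived state is 'no', and for the remaining characters it is 'yes'.
C1 (derived state 'yes') is unique to Z (autapomorphy; uninformative for grouping).
Only W and Z show the derived state 'yes' for C2, supporting them as a clade.
C3 groups W and Y, which is incompatible with the clades supported by the remaining characters; treating it as convergent (homoplasy) costs fewer steps than any alternative tree.
Only L, W, and Z show the derived state 'no' for C4, supporting them as a clade.
Most parsimonious ingroup topology: (Y,(L,(W,Z))).
W and Z form a cherry on this tree, so they are sister taxa.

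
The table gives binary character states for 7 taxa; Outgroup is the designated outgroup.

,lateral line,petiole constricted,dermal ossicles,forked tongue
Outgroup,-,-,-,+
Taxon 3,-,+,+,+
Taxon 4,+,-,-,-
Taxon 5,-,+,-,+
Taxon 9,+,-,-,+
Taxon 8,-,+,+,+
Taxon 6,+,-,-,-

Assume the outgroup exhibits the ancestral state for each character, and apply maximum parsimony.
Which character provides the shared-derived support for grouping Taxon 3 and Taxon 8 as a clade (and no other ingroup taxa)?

dermal ossicles

Character polarity is set by the outgroup: the derived state is whichever differs from the outgroup's state, so for forked tongue the derived state is '-', and for the remaining characters it is '+'.
lateral line (derived state '+') is shared by Taxon 4, Taxon 6, and Taxon 9 — a synapomorphy uniting that clade.
petiole constricted (derived state '+') is shared by Taxon 3, Taxon 5, and Taxon 8 — a synapomorphy uniting that clade.
dermal ossicles: derived state '+' in Taxon 3 and Taxon 8 only — synapomorphy for {Taxon 3, Taxon 8}.
Only Taxon 4 and Taxon 6 show the derived state '-' for forked tongue, supporting them as a clade.
Most parsimonious ingroup topology: (((Taxon 3,Taxon 8),Taxon 5),((Taxon 4,Taxon 6),Taxon 9)).
The clade {Taxon 3, Taxon 8} is supported by dermal ossicles: its derived state '+' occurs in exactly those taxa and in no other taxon (including the outgroup).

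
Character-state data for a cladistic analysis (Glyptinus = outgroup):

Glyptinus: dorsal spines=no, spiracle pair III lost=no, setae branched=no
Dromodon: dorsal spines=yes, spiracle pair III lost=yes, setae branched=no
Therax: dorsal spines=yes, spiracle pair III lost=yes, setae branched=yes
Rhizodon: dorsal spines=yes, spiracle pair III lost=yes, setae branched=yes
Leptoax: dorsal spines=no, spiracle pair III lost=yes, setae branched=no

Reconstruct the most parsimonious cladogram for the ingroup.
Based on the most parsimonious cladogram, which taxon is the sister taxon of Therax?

Rhizodon

The outgroup has state 'no' for every character, so 'yes' is the derived state throughout.
Only Dromodon, Rhizodon, and Therax show the derived state 'yes' for dorsal spines, supporting them as a clade.
spiracle pair III lost (derived state 'yes') is shared by all ingroup taxa — unites the whole ingroup.
setae branched (derived state 'yes') is shared by Rhizodon and Therax — a synapomorphy uniting that clade.
Most parsimonious ingroup topology: ((Dromodon,(Therax,Rhizodon)),Leptoax).
Therax and Rhizodon form a cherry on this tree, so they are sister taxa.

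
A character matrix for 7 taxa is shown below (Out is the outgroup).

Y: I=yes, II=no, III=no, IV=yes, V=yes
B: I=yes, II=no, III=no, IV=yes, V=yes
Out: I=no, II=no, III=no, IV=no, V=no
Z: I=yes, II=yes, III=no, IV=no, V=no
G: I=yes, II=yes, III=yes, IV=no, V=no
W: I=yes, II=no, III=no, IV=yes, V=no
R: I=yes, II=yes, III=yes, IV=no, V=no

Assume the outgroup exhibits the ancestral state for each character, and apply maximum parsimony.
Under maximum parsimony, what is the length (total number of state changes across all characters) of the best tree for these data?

The outgroup has state 'no' for every character, so 'yes' is the derived state throughout.
All ingroup taxa share the derived state 'yes' for I; it defines the ingroup but does not resolve relationships within it.
Only G, R, and Z show the derived state 'yes' for II, supporting them as a clade.
III (derived state 'yes') is shared by G and R — a synapomorphy uniting that clade.
IV: derived state 'yes' in B, W, and Y only — synapomorphy for {B, W, Y}.
V (derived state 'yes') is shared by B and Y — a synapomorphy uniting that clade.
Most parsimonious ingroup topology: (((G,R),Z),(W,(B,Y))).
Changes per character on this tree: I: 1; II: 1; III: 1; IV: 1; V: 1.
Total = 5.

5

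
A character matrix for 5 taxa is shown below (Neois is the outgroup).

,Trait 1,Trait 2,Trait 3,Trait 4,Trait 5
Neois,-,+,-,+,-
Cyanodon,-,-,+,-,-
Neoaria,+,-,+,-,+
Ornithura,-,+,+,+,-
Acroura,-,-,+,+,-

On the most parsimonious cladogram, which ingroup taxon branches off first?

Character polarity is set by the outgroup: the derived state is whichever differs from the outgroup's state, so for Trait 2, Trait 4 the derived state is '-', and for the remaining characters it is '+'.
Trait 1: derived state '+' in Neoaria only — an autapomorphy, so it tells us nothing about relationships among taxa.
Trait 2: derived state '-' in Acroura, Cyanodon, and Neoaria only — synapomorphy for {Acroura, Cyanodon, Neoaria}.
Trait 3 (derived state '+') is shared by all ingroup taxa — unites the whole ingroup.
Only Cyanodon and Neoaria show the derived state '-' for Trait 4, supporting them as a clade.
Trait 5: derived state '+' in Neoaria only — an autapomorphy, so it tells us nothing about relationships among taxa.
Most parsimonious ingroup topology: (((Cyanodon,Neoaria),Acroura),Ornithura).
Ornithura is sister to the clade containing all other ingroup taxa, so it is the earliest-diverging (most basal) ingroup lineage.

Ornithura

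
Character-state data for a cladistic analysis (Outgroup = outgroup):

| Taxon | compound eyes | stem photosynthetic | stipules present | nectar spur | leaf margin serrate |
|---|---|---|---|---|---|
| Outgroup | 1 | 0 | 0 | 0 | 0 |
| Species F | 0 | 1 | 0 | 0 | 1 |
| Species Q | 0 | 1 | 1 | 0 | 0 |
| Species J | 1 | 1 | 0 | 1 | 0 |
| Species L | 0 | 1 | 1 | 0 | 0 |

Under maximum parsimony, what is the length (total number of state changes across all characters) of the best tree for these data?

5

Character polarity is set by the outgroup: the derived state is whichever differs from the outgroup's state, so for compound eyes the derived state is '0', and for the remaining characters it is '1'.
compound eyes (derived state '0') is shared by Species F, Species L, and Species Q — a synapomorphy uniting that clade.
stem photosynthetic (derived state '1') is shared by all ingroup taxa — unites the whole ingroup.
stipules present (derived state '1') is shared by Species L and Species Q — a synapomorphy uniting that clade.
nectar spur (derived state '1') is unique to Species J (autapomorphy; uninformative for grouping).
leaf margin serrate: derived state '1' in Species F only — an autapomorphy, so it tells us nothing about relationships among taxa.
Most parsimonious ingroup topology: ((Species F,(Species Q,Species L)),Species J).
Changes per character on this tree: compound eyes: 1; stem photosynthetic: 1; stipules present: 1; nectar spur: 1; leaf margin serrate: 1.
Total = 5.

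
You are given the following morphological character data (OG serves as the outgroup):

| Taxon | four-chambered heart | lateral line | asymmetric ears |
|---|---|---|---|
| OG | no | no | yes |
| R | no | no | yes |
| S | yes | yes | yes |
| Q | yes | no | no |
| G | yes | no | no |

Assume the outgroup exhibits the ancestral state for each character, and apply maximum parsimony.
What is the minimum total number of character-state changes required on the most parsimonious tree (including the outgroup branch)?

Character polarity is set by the outgroup: the derived state is whichever differs from the outgroup's state, so for asymmetric ears the derived state is 'no', and for the remaining characters it is 'yes'.
four-chambered heart: derived state 'yes' in G, Q, and S only — synapomorphy for {G, Q, S}.
lateral line: derived state 'yes' in S only — an autapomorphy, so it tells us nothing about relationships among taxa.
asymmetric ears: derived state 'no' in G and Q only — synapomorphy for {G, Q}.
Most parsimonious ingroup topology: (R,(S,(Q,G))).
Changes per character on this tree: four-chambered heart: 1; lateral line: 1; asymmetric ears: 1.
Total = 3.

3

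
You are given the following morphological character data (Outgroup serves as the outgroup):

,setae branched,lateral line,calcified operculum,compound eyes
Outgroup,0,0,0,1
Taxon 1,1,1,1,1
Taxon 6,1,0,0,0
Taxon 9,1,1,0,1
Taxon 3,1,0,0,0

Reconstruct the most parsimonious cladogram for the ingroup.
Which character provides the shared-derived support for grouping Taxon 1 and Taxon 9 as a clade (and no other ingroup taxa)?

Character polarity is set by the outgroup: the derived state is whichever differs from the outgroup's state, so for compound eyes the derived state is '0', and for the remaining characters it is '1'.
setae branched (derived state '1') is shared by all ingroup taxa — unites the whole ingroup.
Only Taxon 1 and Taxon 9 show the derived state '1' for lateral line, supporting them as a clade.
calcified operculum: derived state '1' in Taxon 1 only — an autapomorphy, so it tells us nothing about relationships among taxa.
compound eyes: derived state '0' in Taxon 3 and Taxon 6 only — synapomorphy for {Taxon 3, Taxon 6}.
Most parsimonious ingroup topology: ((Taxon 1,Taxon 9),(Taxon 6,Taxon 3)).
The clade {Taxon 1, Taxon 9} is supported by lateral line: its derived state '1' occurs in exactly those taxa and in no other taxon (including the outgroup).

lateral line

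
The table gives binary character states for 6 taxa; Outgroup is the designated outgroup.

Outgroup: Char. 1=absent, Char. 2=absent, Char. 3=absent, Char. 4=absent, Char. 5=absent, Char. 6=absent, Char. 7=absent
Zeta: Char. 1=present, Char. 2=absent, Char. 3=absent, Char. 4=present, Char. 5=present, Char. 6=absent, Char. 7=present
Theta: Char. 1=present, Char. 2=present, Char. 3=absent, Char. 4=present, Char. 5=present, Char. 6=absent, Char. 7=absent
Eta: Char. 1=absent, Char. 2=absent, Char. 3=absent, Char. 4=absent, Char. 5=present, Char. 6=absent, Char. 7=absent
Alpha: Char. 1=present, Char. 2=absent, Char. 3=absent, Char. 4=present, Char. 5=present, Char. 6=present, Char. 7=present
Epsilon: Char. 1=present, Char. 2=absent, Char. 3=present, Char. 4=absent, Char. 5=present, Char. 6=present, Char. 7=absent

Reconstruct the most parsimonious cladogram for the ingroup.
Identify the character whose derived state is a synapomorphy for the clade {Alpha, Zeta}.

Char. 7

The outgroup has state 'absent' for every character, so 'present' is the derived state throughout.
Only Alpha, Epsilon, Theta, and Zeta show the derived state 'present' for Char. 1, supporting them as a clade.
Char. 2 (derived state 'present') is unique to Theta (autapomorphy; uninformative for grouping).
Char. 3: derived state 'present' in Epsilon only — an autapomorphy, so it tells us nothing about relationships among taxa.
Only Alpha, Theta, and Zeta show the derived state 'present' for Char. 4, supporting them as a clade.
Char. 5 (derived state 'present') is shared by all ingroup taxa — unites the whole ingroup.
Char. 6 groups Alpha and Epsilon, which is incompatible with the clades supported by the remaining characters; treating it as convergent (homoplasy) costs fewer steps than any alternative tree.
Char. 7: derived state 'present' in Alpha and Zeta only — synapomorphy for {Alpha, Zeta}.
Most parsimonious ingroup topology: ((((Zeta,Alpha),Theta),Epsilon),Eta).
The clade {Alpha, Zeta} is supported by Char. 7: its derived state 'present' occurs in exactly those taxa and in no other taxon (including the outgroup).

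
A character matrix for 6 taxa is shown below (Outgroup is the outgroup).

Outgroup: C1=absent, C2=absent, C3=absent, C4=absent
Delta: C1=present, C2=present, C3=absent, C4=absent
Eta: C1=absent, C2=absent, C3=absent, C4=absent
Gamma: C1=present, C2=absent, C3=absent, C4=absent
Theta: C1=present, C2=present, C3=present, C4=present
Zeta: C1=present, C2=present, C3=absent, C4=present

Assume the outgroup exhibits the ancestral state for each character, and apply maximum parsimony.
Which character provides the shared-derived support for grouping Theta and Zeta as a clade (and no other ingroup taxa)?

C4

The outgroup has state 'absent' for every character, so 'present' is the derived state throughout.
C1 (derived state 'present') is shared by Delta, Gamma, Theta, and Zeta — a synapomorphy uniting that clade.
C2: derived state 'present' in Delta, Theta, and Zeta only — synapomorphy for {Delta, Theta, Zeta}.
C3 (derived state 'present') is unique to Theta (autapomorphy; uninformative for grouping).
Only Theta and Zeta show the derived state 'present' for C4, supporting them as a clade.
Most parsimonious ingroup topology: (((Delta,(Theta,Zeta)),Gamma),Eta).
The clade {Theta, Zeta} is supported by C4: its derived state 'present' occurs in exactly those taxa and in no other taxon (including the outgroup).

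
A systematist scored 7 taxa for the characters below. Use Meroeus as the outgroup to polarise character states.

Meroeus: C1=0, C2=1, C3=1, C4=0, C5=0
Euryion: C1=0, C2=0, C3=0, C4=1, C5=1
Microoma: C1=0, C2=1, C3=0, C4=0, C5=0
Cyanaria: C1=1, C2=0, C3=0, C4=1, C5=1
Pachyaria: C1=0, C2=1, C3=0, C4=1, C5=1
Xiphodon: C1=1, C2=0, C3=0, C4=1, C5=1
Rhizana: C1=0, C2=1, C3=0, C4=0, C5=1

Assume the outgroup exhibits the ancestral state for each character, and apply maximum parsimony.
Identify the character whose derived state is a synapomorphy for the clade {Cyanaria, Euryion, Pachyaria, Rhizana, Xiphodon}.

C5

Character polarity is set by the outgroup: the derived state is whichever differs from the outgroup's state, so for C2, C3 the derived state is '0', and for the remaining characters it is '1'.
C1 (derived state '1') is shared by Cyanaria and Xiphodon — a synapomorphy uniting that clade.
C2: derived state '0' in Cyanaria, Euryion, and Xiphodon only — synapomorphy for {Cyanaria, Euryion, Xiphodon}.
C3 (derived state '0') is shared by all ingroup taxa — unites the whole ingroup.
C4 (derived state '1') is shared by Cyanaria, Euryion, Pachyaria, and Xiphodon — a synapomorphy uniting that clade.
Only Cyanaria, Euryion, Pachyaria, Rhizana, and Xiphodon show the derived state '1' for C5, supporting them as a clade.
Most parsimonious ingroup topology: ((((Euryion,(Cyanaria,Xiphodon)),Pachyaria),Rhizana),Microoma).
The clade {Cyanaria, Euryion, Pachyaria, Rhizana, Xiphodon} is supported by C5: its derived state '1' occurs in exactly those taxa and in no other taxon (including the outgroup).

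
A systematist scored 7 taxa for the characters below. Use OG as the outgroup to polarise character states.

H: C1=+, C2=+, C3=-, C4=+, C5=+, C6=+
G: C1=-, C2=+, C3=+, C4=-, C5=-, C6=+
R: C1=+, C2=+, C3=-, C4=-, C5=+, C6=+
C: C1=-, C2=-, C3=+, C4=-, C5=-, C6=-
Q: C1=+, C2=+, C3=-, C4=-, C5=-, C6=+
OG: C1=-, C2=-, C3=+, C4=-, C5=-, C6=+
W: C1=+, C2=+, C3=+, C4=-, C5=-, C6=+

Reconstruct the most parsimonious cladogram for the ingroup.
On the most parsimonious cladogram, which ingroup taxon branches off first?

C

Character polarity is set by the outgroup: the derived state is whichever differs from the outgroup's state, so for C3, C6 the derived state is '-', and for the remaining characters it is '+'.
Only H, Q, R, and W show the derived state '+' for C1, supporting them as a clade.
Only G, H, Q, R, and W show the derived state '+' for C2, supporting them as a clade.
Only H, Q, and R show the derived state '-' for C3, supporting them as a clade.
C4 (derived state '+') is unique to H (autapomorphy; uninformative for grouping).
C5: derived state '+' in H and R only — synapomorphy for {H, R}.
C6: derived state '-' in C only — an autapomorphy, so it tells us nothing about relationships among taxa.
Most parsimonious ingroup topology: (C,((W,(Q,(R,H))),G)).
C is sister to the clade containing all other ingroup taxa, so it is the earliest-diverging (most basal) ingroup lineage.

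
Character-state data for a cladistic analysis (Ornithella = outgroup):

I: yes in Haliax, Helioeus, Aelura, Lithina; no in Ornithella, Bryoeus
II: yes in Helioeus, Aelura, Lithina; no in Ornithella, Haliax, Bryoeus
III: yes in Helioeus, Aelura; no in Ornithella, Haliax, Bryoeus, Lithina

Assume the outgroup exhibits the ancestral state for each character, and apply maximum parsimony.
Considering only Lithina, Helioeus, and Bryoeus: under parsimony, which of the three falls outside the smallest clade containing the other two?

Bryoeus

The outgroup has state 'no' for every character, so 'yes' is the derived state throughout.
I (derived state 'yes') is shared by Aelura, Haliax, Helioeus, and Lithina — a synapomorphy uniting that clade.
Only Aelura, Helioeus, and Lithina show the derived state 'yes' for II, supporting them as a clade.
Only Aelura and Helioeus show the derived state 'yes' for III, supporting them as a clade.
Most parsimonious ingroup topology: ((Haliax,((Helioeus,Aelura),Lithina)),Bryoeus).
Helioeus and Lithina share a more recent common ancestor with each other than either does with Bryoeus, so Bryoeus is the least closely related of the three.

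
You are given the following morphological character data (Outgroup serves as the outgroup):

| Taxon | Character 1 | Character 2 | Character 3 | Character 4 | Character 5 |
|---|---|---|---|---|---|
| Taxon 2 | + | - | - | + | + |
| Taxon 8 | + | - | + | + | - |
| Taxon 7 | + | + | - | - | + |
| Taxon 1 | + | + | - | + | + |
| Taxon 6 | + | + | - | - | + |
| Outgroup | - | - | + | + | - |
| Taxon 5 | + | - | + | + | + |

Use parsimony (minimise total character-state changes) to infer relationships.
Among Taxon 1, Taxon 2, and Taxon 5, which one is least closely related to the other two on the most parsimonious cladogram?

Character polarity is set by the outgroup: the derived state is whichever differs from the outgroup's state, so for Character 3, Character 4 the derived state is '-', and for the remaining characters it is '+'.
All ingroup taxa share the derived state '+' for Character 1; it defines the ingroup but does not resolve relationships within it.
Character 2: derived state '+' in Taxon 1, Taxon 6, and Taxon 7 only — synapomorphy for {Taxon 1, Taxon 6, Taxon 7}.
Only Taxon 1, Taxon 2, Taxon 6, and Taxon 7 show the derived state '-' for Character 3, supporting them as a clade.
Only Taxon 6 and Taxon 7 show the derived state '-' for Character 4, supporting them as a clade.
Only Taxon 1, Taxon 2, Taxon 5, Taxon 6, and Taxon 7 show the derived state '+' for Character 5, supporting them as a clade.
Most parsimonious ingroup topology: (((((Taxon 7,Taxon 6),Taxon 1),Taxon 2),Taxon 5),Taxon 8).
Taxon 1 and Taxon 2 share a more recent common ancestor with each other than either does with Taxon 5, so Taxon 5 is the least closely related of the three.

Taxon 5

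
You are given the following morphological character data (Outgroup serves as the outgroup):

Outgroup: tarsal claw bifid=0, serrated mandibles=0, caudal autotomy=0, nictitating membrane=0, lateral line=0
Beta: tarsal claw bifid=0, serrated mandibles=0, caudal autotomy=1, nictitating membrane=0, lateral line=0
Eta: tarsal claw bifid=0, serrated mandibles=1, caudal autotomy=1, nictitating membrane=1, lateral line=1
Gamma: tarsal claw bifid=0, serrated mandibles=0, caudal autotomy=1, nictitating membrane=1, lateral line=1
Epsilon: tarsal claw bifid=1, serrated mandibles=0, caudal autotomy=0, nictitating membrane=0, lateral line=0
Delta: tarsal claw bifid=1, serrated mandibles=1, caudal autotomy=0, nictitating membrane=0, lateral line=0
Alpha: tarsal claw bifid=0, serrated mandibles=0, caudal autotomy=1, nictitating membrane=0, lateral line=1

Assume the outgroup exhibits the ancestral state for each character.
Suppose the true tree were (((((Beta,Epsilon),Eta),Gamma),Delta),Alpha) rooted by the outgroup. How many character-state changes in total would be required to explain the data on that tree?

Map each character onto (((((Beta,Epsilon),Eta),Gamma),Delta),Alpha) (rooted by Outgroup) and count the minimum state changes it requires (Fitch parsimony):
tarsal claw bifid: 2; serrated mandibles: 2; caudal autotomy: 3; nictitating membrane: 2; lateral line: 3.
Total tree length = 12.

12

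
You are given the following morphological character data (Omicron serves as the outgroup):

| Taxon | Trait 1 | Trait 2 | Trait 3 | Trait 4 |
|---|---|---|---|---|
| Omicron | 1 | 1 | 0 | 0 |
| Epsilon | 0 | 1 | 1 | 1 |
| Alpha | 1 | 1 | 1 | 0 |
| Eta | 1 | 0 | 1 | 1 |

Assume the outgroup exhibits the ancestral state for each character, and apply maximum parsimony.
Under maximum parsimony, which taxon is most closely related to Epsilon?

Character polarity is set by the outgroup: the derived state is whichever differs from the outgroup's state, so for Trait 1, Trait 2 the derived state is '0', and for the remaining characters it is '1'.
Trait 1: derived state '0' in Epsilon only — an autapomorphy, so it tells us nothing about relationships among taxa.
Trait 2: derived state '0' in Eta only — an autapomorphy, so it tells us nothing about relationships among taxa.
All ingroup taxa share the derived state '1' for Trait 3; it defines the ingroup but does not resolve relationships within it.
Trait 4: derived state '1' in Epsilon and Eta only — synapomorphy for {Epsilon, Eta}.
Most parsimonious ingroup topology: ((Epsilon,Eta),Alpha).
Epsilon and Eta form a cherry on this tree, so they are sister taxa.

Eta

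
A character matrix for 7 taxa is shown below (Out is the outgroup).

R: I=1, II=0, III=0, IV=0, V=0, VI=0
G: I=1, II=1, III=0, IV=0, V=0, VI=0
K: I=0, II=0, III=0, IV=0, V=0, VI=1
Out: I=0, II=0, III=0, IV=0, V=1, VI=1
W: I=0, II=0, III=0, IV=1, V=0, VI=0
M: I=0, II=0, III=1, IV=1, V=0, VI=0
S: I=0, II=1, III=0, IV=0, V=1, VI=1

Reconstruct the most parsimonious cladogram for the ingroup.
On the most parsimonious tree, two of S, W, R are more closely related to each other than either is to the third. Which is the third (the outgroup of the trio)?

Character polarity is set by the outgroup: the derived state is whichever differs from the outgroup's state, so for V, VI the derived state is '0', and for the remaining characters it is '1'.
I (derived state '1') is shared by G and R — a synapomorphy uniting that clade.
II (state '1') occurs in G and S but conflicts with the nesting implied by the other characters — most parsimoniously interpreted as homoplasy.
III: derived state '1' in M only — an autapomorphy, so it tells us nothing about relationships among taxa.
IV (derived state '1') is shared by M and W — a synapomorphy uniting that clade.
V (derived state '0') is shared by G, K, M, R, and W — a synapomorphy uniting that clade.
VI: derived state '0' in G, M, R, and W only — synapomorphy for {G, M, R, W}.
Most parsimonious ingroup topology: (S,(K,((R,G),(M,W)))).
R and W share a more recent common ancestor with each other than either does with S, so S is the least closely related of the three.

S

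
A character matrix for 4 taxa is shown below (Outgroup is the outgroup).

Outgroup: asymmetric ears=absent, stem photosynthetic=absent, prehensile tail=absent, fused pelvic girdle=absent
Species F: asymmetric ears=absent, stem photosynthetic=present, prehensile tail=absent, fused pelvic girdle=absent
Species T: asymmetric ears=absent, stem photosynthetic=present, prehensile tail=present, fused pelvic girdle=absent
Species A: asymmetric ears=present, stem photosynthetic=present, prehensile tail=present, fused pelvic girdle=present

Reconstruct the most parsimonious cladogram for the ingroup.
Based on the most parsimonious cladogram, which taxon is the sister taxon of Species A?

Species T

The outgroup has state 'absent' for every character, so 'present' is the derived state throughout.
asymmetric ears: derived state 'present' in Species A only — an autapomorphy, so it tells us nothing about relationships among taxa.
stem photosynthetic (derived state 'present') is shared by all ingroup taxa — unites the whole ingroup.
Only Species A and Species T show the derived state 'present' for prehensile tail, supporting them as a clade.
fused pelvic girdle (derived state 'present') is unique to Species A (autapomorphy; uninformative for grouping).
Most parsimonious ingroup topology: (Species F,(Species T,Species A)).
Species A and Species T form a cherry on this tree, so they are sister taxa.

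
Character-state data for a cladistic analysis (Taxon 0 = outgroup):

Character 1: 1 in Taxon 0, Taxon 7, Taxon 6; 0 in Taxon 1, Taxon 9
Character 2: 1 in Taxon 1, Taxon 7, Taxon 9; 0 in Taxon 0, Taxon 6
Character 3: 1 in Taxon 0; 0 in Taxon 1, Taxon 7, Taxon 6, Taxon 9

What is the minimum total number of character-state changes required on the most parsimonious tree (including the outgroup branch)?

3

Character polarity is set by the outgroup: the derived state is whichever differs from the outgroup's state, so for Character 1, Character 3 the derived state is '0', and for the remaining characters it is '1'.
Character 1: derived state '0' in Taxon 1 and Taxon 9 only — synapomorphy for {Taxon 1, Taxon 9}.
Character 2: derived state '1' in Taxon 1, Taxon 7, and Taxon 9 only — synapomorphy for {Taxon 1, Taxon 7, Taxon 9}.
Character 3 (derived state '0') is shared by all ingroup taxa — unites the whole ingroup.
Most parsimonious ingroup topology: (((Taxon 1,Taxon 9),Taxon 7),Taxon 6).
Changes per character on this tree: Character 1: 1; Character 2: 1; Character 3: 1.
Total = 3.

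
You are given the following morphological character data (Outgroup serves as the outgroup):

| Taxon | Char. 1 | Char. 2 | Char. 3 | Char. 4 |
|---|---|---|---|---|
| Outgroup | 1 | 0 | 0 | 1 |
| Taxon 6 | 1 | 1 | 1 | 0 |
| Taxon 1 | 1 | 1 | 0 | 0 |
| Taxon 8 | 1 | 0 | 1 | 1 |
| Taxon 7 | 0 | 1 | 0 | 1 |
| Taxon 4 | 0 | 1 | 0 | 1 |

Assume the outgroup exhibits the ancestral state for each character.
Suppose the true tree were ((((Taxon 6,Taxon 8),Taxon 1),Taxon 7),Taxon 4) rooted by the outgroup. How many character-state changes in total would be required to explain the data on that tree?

7

Map each character onto ((((Taxon 6,Taxon 8),Taxon 1),Taxon 7),Taxon 4) (rooted by Outgroup) and count the minimum state changes it requires (Fitch parsimony):
Char. 1: 2; Char. 2: 2; Char. 3: 1; Char. 4: 2.
Total tree length = 7.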